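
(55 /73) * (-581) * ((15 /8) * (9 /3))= -1437975 /584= -2462.29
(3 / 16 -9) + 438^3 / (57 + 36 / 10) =2240723679 / 1616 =1386586.44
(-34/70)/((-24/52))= 221/210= 1.05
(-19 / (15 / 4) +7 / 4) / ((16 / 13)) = -2587 / 960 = -2.69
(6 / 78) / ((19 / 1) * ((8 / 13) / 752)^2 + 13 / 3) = 344604 / 19412749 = 0.02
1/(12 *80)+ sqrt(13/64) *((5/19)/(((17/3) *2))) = 1/960+ 15 *sqrt(13)/5168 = 0.01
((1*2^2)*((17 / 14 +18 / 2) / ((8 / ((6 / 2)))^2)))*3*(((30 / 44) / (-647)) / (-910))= 81 / 4057984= 0.00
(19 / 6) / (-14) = -19 / 84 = -0.23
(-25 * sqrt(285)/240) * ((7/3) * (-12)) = 35 * sqrt(285)/12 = 49.24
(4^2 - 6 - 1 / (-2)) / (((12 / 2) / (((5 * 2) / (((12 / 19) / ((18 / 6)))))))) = 665 / 8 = 83.12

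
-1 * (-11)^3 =1331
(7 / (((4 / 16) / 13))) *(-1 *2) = -728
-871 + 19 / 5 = -4336 / 5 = -867.20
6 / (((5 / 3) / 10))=36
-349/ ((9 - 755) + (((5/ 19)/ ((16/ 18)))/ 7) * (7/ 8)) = 424384/ 907091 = 0.47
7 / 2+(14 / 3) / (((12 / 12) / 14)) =413 / 6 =68.83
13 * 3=39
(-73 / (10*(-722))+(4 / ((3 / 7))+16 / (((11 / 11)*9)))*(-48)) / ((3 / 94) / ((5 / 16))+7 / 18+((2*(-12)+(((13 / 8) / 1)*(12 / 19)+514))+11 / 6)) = -1628801121 / 1506722534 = -1.08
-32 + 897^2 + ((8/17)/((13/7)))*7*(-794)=177500269/221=803168.64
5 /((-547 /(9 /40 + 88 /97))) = -4393 /424472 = -0.01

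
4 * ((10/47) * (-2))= -80/47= -1.70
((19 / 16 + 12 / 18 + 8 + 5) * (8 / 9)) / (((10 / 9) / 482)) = 171833 / 30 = 5727.77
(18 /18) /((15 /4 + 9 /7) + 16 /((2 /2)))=28 /589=0.05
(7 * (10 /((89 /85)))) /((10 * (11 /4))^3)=1904 /592295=0.00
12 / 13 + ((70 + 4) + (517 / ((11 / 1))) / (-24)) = 22765 / 312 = 72.96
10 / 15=2 / 3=0.67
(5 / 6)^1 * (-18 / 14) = -15 / 14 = -1.07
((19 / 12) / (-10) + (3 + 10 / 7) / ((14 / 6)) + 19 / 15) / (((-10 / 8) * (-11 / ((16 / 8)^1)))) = 1607 / 3675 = 0.44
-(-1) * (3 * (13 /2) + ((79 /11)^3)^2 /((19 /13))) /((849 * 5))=6321586570247 /285770504910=22.12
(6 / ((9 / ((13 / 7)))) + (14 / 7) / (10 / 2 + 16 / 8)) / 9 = 32 / 189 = 0.17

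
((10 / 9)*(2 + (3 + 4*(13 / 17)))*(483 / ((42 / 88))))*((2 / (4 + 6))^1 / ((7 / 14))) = 554576 / 153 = 3624.68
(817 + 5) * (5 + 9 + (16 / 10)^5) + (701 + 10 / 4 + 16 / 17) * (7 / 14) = 4351897003 / 212500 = 20479.52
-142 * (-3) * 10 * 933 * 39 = 155008620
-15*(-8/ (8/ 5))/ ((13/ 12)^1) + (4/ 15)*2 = 13604/ 195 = 69.76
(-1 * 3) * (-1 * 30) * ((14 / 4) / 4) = 315 / 4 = 78.75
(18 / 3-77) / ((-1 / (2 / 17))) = 142 / 17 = 8.35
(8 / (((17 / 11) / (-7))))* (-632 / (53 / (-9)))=-3503808 / 901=-3888.80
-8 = -8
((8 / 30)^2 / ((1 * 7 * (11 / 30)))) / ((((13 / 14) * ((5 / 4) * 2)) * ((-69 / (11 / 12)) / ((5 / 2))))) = -16 / 40365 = -0.00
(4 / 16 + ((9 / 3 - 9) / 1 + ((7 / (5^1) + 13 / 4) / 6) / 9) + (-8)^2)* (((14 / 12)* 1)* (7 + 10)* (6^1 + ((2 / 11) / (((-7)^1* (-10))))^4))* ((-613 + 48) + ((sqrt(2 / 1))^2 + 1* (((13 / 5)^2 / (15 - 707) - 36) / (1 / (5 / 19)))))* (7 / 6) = -4636483.33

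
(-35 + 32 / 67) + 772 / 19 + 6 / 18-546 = -2060570 / 3819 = -539.56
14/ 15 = 0.93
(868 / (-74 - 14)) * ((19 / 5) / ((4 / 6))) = -12369 / 220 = -56.22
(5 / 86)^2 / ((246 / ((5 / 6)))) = 125 / 10916496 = 0.00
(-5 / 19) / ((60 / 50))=-25 / 114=-0.22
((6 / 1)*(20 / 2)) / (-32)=-15 / 8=-1.88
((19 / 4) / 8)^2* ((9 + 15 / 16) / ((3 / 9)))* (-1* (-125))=21524625 / 16384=1313.76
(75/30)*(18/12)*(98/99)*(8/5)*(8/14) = 112/33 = 3.39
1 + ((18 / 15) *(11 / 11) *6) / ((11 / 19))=739 / 55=13.44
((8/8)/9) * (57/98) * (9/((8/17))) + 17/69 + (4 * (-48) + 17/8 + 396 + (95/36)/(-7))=33631001/162288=207.23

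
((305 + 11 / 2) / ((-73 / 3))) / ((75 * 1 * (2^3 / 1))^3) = -69 / 1168000000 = -0.00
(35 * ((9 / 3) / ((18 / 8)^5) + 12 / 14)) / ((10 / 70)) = 4384310 / 19683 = 222.75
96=96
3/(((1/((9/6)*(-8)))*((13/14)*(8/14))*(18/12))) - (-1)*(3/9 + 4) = -1595/39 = -40.90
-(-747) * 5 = 3735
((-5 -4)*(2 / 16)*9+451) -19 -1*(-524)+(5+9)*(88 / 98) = 53673 / 56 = 958.45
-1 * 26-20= -46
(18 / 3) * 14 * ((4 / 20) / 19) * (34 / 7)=408 / 95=4.29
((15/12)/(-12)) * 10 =-25/24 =-1.04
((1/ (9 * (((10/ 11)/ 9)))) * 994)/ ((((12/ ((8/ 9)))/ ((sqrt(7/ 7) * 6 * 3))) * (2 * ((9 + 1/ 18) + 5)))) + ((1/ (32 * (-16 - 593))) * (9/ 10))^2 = 5033379348687/ 97055436800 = 51.86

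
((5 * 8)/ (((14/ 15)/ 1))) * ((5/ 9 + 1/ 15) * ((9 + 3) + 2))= 1120/ 3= 373.33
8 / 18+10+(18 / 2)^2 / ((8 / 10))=4021 / 36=111.69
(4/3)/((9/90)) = 40/3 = 13.33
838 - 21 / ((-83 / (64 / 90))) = 1043534 / 1245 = 838.18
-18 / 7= -2.57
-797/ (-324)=797/ 324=2.46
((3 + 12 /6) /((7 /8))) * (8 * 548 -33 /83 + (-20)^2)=15881560 /581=27334.87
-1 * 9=-9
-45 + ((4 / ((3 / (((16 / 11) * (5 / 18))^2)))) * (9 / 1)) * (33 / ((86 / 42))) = -19055 / 1419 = -13.43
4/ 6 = 2/ 3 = 0.67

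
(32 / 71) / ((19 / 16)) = 512 / 1349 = 0.38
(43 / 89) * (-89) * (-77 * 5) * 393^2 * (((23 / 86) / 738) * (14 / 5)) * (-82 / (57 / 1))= -3732366.96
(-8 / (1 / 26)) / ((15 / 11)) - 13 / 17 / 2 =-77987 / 510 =-152.92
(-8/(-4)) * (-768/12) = -128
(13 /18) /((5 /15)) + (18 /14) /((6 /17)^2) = 1049 /84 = 12.49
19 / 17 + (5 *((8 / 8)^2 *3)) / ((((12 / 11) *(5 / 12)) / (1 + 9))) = 5629 / 17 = 331.12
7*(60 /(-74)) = -210 /37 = -5.68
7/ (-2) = -7/ 2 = -3.50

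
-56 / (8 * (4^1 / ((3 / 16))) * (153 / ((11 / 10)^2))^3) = -0.00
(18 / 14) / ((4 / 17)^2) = 23.22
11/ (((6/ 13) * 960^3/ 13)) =1859/ 5308416000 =0.00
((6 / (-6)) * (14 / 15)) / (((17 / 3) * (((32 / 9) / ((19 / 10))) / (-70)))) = 8379 / 1360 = 6.16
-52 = -52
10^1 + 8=18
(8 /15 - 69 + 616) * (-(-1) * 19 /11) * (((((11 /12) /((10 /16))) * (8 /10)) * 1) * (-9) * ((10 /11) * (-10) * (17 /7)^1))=220492.38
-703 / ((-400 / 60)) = 2109 / 20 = 105.45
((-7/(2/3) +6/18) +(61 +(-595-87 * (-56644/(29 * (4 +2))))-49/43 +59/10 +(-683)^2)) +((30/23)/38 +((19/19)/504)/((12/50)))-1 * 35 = 140422473592363/284119920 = 494236.64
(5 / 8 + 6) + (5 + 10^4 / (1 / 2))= 160093 / 8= 20011.62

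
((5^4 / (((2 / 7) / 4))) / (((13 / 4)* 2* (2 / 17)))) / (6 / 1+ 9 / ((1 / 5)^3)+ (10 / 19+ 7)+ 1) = 403750 / 40209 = 10.04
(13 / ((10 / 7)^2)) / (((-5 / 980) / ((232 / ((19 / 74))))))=-1128136.39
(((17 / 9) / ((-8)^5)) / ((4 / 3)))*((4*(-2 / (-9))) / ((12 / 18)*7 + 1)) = -1 / 147456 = -0.00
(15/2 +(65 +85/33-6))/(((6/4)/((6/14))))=4559/231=19.74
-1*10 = -10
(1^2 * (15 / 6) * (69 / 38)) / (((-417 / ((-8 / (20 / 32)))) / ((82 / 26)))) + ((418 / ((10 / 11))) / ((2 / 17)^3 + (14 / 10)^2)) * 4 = 7759451030876 / 8272090021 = 938.03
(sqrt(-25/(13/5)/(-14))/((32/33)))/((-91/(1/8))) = -0.00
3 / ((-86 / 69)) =-207 / 86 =-2.41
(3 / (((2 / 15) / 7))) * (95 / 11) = 29925 / 22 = 1360.23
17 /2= 8.50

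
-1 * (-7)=7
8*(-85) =-680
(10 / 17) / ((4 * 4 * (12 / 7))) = 35 / 1632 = 0.02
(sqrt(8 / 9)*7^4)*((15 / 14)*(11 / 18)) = 18865*sqrt(2) / 18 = 1482.17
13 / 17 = 0.76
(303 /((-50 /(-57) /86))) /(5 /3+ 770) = 2227959 /57875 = 38.50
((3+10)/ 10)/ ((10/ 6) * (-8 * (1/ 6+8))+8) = -117/ 9080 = -0.01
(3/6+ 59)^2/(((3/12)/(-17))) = -240737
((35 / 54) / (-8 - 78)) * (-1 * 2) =35 / 2322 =0.02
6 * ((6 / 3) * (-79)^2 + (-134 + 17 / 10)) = 370491 / 5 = 74098.20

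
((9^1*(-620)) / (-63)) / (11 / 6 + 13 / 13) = 3720 / 119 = 31.26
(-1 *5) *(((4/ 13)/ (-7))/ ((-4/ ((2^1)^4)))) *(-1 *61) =4880/ 91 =53.63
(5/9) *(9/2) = 5/2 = 2.50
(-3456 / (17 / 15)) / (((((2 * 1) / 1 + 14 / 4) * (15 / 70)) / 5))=-2419200 / 187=-12936.90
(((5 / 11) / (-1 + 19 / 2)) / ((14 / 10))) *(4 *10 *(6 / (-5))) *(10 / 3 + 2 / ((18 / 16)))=-36800 / 3927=-9.37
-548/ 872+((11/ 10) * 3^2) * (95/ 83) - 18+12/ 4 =-4.30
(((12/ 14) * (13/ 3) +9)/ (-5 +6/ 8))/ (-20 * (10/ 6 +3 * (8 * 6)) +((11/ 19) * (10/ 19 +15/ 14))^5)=0.00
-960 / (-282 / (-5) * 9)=-800 / 423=-1.89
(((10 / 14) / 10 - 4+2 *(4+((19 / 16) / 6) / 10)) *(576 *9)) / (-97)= -219.71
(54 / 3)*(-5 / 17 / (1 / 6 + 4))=-108 / 85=-1.27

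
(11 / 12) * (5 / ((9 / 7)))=3.56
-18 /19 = -0.95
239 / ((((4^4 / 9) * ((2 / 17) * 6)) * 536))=12189 / 548864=0.02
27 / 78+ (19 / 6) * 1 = 137 / 39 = 3.51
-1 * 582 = -582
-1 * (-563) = 563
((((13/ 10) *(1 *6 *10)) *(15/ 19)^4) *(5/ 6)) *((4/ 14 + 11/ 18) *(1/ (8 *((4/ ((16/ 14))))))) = 41315625/ 51085832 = 0.81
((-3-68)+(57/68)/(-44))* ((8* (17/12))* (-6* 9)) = 1912401/44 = 43463.66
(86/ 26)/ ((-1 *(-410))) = 43/ 5330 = 0.01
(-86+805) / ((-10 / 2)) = -719 / 5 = -143.80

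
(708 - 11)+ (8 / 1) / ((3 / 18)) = 745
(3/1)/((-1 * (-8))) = 3/8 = 0.38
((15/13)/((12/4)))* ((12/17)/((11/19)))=1140/2431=0.47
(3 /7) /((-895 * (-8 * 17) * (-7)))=-3 /5964280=-0.00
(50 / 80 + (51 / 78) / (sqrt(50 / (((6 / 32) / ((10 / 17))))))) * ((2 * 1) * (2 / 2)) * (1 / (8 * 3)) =17 * sqrt(255) / 62400 + 5 / 96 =0.06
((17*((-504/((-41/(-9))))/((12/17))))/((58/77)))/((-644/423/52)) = 3303969669/27347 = 120816.53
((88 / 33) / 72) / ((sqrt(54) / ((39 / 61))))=13 * sqrt(6) / 9882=0.00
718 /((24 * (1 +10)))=2.72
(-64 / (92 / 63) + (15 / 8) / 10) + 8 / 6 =-46705 / 1104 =-42.31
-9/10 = -0.90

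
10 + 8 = 18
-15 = -15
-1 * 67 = -67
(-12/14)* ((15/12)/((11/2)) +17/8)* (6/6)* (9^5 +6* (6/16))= -146683305/1232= -119061.12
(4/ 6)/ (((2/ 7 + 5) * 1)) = 14/ 111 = 0.13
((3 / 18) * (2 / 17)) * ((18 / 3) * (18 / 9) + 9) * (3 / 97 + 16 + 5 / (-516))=5613265 / 850884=6.60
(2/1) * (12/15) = 8/5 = 1.60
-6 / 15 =-2 / 5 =-0.40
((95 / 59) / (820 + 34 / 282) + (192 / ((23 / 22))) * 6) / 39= 57637283879 / 2039952317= 28.25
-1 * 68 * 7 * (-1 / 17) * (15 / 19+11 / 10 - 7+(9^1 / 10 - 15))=-10220 / 19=-537.89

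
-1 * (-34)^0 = -1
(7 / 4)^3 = 343 / 64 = 5.36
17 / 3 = 5.67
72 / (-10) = -36 / 5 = -7.20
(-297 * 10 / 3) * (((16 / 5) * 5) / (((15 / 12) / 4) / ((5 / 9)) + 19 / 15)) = -3801600 / 439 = -8659.68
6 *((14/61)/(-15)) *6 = -168/305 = -0.55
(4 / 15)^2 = 16 / 225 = 0.07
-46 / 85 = -0.54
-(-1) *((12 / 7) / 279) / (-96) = -1 / 15624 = -0.00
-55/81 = -0.68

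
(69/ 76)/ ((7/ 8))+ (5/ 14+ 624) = 23765/ 38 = 625.39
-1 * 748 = -748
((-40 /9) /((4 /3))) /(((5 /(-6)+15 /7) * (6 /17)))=-238 /33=-7.21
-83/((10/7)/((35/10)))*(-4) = 813.40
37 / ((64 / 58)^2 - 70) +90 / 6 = 836573 / 57846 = 14.46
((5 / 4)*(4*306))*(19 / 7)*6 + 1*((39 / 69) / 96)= 385119451 / 15456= 24917.15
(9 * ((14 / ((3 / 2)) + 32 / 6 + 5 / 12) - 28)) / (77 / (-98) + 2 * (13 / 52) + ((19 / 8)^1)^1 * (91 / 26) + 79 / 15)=-195300 / 22333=-8.74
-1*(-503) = 503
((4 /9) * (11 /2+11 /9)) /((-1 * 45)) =-242 /3645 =-0.07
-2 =-2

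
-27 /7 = -3.86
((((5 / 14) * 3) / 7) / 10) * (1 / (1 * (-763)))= -0.00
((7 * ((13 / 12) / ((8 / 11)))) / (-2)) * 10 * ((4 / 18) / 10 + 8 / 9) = -41041 / 864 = -47.50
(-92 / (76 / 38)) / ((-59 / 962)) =44252 / 59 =750.03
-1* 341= -341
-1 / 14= -0.07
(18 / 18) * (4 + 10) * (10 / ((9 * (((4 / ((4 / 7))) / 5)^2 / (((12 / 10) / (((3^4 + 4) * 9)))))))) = 40 / 3213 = 0.01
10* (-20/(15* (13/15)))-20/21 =-4460/273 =-16.34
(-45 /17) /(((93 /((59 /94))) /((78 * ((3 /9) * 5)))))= -57525 /24769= -2.32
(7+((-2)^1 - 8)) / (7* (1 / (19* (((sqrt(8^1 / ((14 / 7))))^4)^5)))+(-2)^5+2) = 59768832 / 597688313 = 0.10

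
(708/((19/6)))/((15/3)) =4248/95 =44.72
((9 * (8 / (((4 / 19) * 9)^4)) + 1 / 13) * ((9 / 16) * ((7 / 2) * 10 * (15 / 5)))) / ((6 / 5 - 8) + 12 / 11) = -3306189425 / 56429568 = -58.59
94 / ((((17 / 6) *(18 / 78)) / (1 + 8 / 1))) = 1293.88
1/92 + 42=3865/92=42.01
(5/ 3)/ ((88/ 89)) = 1.69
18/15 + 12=66/5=13.20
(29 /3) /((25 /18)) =174 /25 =6.96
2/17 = 0.12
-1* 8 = -8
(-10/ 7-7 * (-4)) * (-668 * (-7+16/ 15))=3686024/ 35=105314.97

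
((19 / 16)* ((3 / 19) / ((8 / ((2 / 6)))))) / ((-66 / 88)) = -1 / 96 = -0.01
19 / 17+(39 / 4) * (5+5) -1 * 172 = -2495 / 34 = -73.38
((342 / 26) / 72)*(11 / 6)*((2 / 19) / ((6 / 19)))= 209 / 1872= 0.11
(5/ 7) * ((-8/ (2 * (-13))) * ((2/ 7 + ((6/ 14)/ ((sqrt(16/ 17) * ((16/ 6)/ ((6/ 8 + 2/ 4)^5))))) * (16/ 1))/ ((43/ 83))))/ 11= 3320/ 301301 + 11671875 * sqrt(17)/ 154266112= 0.32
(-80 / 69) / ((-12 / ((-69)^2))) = 460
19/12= 1.58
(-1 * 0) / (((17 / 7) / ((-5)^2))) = 0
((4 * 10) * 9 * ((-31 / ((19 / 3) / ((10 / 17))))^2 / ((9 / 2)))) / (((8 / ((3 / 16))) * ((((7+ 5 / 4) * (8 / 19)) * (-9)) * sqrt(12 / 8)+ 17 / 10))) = -48164118750 * sqrt(6) / 290040500861-16216875 / 897958207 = -0.42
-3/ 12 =-1/ 4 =-0.25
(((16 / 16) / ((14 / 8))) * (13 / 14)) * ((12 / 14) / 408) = 13 / 11662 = 0.00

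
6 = 6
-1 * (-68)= 68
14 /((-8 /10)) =-35 /2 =-17.50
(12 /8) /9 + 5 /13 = 43 /78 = 0.55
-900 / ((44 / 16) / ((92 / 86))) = -165600 / 473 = -350.11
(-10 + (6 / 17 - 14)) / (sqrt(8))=-201*sqrt(2) / 34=-8.36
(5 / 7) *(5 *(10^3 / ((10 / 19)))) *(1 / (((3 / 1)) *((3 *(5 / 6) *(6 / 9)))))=9500 / 7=1357.14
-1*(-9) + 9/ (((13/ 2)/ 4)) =189/ 13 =14.54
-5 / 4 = -1.25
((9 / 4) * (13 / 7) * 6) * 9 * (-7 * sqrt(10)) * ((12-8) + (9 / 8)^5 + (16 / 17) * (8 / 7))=-84720282777 * sqrt(10) / 7798784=-34352.67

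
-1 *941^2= -885481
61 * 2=122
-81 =-81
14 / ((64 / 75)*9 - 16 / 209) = 36575 / 19864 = 1.84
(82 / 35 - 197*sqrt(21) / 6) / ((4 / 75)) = 615 / 14 - 4925*sqrt(21) / 8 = -2777.22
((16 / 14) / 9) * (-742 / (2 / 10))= -4240 / 9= -471.11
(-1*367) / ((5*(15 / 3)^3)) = -367 / 625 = -0.59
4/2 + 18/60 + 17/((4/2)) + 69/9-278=-3893/15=-259.53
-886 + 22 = -864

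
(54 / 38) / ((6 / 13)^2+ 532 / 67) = 305721 / 1754080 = 0.17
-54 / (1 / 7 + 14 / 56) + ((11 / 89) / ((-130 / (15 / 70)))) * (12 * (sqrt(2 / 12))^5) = -1512 / 11 - 11 * sqrt(6) / 971880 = -137.45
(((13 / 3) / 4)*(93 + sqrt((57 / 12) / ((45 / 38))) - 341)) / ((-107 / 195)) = 485.67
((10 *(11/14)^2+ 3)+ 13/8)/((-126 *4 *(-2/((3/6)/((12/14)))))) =1411/225792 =0.01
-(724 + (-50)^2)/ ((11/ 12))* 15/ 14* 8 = -2321280/ 77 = -30146.49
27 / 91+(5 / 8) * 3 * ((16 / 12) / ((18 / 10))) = 2761 / 1638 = 1.69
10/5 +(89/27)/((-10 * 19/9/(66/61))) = 10611/5795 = 1.83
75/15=5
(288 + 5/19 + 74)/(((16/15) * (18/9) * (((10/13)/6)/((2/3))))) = 268437/304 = 883.02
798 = 798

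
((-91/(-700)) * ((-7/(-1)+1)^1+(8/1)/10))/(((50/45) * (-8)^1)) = -1287/10000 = -0.13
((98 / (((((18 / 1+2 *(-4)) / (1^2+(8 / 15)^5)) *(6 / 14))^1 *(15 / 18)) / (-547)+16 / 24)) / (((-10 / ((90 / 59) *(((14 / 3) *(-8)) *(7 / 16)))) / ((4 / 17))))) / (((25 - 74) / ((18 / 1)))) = -192614969696688 / 6027305802907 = -31.96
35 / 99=0.35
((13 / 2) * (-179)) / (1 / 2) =-2327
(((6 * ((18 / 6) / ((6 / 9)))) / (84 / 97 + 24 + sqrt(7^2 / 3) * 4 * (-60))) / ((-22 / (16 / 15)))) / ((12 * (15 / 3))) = 58491 / 101362358350 + 131726 * sqrt(3) / 10136235835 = 0.00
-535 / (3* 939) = -535 / 2817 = -0.19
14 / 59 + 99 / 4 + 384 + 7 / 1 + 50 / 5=100533 / 236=425.99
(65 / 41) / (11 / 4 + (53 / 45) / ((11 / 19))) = 128700 / 388393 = 0.33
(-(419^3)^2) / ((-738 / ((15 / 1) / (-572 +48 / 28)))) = -189387879802921835 / 982032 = -192853063650.60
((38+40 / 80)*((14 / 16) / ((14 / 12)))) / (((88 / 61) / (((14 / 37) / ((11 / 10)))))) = 44835 / 6512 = 6.88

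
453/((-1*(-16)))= 453/16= 28.31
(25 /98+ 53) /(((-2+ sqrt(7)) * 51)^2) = 307 /(14994 * (2 - sqrt(7))^2) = 0.05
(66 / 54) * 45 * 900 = 49500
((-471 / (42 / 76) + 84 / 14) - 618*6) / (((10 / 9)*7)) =-28692 / 49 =-585.55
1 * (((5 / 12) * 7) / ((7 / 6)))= 5 / 2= 2.50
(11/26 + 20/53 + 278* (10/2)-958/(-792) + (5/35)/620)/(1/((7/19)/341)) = 103021196984/68500555695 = 1.50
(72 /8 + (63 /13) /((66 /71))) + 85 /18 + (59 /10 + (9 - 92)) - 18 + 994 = 11812543 /12870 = 917.84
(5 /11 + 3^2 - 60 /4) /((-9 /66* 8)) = 61 /12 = 5.08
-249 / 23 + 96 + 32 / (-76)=37037 / 437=84.75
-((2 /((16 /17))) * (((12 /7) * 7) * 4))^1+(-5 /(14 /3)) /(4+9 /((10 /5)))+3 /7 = -101.70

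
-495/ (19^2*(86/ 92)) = -22770/ 15523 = -1.47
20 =20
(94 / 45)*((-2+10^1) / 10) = 376 / 225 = 1.67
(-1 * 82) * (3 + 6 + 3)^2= -11808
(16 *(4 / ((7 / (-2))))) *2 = -36.57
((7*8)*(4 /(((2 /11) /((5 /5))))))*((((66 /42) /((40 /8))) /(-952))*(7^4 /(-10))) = 41503 /425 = 97.65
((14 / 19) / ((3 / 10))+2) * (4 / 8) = 127 / 57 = 2.23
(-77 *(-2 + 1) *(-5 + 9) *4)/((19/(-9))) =-11088/19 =-583.58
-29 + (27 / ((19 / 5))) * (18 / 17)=-6937 / 323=-21.48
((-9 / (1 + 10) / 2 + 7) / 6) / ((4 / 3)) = 145 / 176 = 0.82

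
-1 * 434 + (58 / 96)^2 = -999095 / 2304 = -433.63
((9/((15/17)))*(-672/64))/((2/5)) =-1071/4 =-267.75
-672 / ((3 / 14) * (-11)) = 3136 / 11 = 285.09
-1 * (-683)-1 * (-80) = 763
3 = 3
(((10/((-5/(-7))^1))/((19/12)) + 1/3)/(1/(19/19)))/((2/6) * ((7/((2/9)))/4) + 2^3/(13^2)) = 707096/205941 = 3.43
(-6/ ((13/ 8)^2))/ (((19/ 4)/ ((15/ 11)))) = -23040/ 35321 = -0.65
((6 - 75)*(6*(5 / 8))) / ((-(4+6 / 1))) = 207 / 8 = 25.88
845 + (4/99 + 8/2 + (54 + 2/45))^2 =114858181/27225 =4218.85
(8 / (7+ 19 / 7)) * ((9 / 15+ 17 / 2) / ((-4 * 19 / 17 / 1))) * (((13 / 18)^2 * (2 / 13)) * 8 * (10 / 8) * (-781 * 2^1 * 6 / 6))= 6467461 / 3078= 2101.19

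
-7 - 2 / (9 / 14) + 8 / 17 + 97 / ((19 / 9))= 105544 / 2907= 36.31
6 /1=6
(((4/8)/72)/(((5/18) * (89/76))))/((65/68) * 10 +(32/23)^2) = 170867/91999745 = 0.00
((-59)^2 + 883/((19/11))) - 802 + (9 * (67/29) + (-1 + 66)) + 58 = 1837036/551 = 3334.00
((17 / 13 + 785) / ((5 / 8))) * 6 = 490656 / 65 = 7548.55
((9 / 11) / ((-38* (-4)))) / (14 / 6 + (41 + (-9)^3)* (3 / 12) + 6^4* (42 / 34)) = 459 / 122047640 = 0.00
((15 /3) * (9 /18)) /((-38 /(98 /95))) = -49 /722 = -0.07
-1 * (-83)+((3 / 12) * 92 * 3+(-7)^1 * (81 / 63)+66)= 209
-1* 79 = -79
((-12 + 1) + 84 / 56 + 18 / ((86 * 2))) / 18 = -202 / 387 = -0.52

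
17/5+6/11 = 217/55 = 3.95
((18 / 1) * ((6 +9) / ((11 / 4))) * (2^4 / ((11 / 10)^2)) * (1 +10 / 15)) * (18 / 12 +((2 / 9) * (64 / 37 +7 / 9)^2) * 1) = 925264480000 / 147593259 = 6269.02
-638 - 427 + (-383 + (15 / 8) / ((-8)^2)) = -741361 / 512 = -1447.97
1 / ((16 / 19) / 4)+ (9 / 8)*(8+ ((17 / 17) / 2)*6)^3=12017 / 8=1502.12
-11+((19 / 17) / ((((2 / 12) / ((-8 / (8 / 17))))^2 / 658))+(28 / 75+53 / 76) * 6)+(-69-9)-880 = 7267748353 / 950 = 7650261.42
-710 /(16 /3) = -133.12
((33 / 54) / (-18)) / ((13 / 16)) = -44 / 1053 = -0.04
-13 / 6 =-2.17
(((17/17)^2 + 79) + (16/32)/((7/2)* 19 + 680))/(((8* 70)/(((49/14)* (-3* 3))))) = -1074969/238880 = -4.50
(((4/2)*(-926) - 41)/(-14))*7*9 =17037/2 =8518.50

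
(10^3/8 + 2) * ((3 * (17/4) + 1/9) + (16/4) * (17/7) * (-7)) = -252095/36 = -7002.64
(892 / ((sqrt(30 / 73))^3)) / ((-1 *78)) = -16279 *sqrt(2190) / 17550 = -43.41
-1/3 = -0.33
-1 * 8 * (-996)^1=7968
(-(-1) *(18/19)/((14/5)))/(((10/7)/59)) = 531/38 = 13.97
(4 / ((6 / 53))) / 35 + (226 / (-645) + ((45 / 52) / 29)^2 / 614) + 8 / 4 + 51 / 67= 481560194753019 / 140793419472160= 3.42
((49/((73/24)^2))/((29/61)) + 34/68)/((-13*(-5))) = 3597869/20090330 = 0.18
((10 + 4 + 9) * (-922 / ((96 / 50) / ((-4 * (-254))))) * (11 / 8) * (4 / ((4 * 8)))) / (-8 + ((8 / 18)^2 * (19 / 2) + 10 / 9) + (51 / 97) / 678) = 21918413396385 / 56953312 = 384848.79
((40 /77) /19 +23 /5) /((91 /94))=3181806 /665665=4.78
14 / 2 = 7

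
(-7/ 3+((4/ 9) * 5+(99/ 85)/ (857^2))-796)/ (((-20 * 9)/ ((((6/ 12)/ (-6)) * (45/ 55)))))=-223648900667/ 741646600200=-0.30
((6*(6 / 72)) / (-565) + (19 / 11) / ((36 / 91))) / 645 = 976687 / 144312300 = 0.01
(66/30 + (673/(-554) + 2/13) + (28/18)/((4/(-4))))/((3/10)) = -134987/97227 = -1.39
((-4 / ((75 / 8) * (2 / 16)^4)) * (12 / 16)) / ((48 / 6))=-4096 / 25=-163.84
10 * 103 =1030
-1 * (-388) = 388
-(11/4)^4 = -14641/256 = -57.19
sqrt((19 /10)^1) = sqrt(190) /10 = 1.38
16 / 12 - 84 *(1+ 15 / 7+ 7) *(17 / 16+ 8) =-92639 / 12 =-7719.92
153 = 153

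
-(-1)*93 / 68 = 93 / 68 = 1.37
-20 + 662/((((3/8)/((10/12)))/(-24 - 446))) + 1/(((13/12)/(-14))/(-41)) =-80836748/117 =-690912.38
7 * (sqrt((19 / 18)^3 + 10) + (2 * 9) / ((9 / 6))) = 7 * sqrt(130358) / 108 + 84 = 107.40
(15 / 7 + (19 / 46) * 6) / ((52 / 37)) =6882 / 2093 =3.29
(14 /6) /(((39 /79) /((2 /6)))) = 553 /351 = 1.58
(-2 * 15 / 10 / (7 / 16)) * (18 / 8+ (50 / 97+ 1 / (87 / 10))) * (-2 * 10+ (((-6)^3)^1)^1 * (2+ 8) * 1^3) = 847854320 / 19691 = 43057.96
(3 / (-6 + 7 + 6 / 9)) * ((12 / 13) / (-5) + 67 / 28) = 36171 / 9100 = 3.97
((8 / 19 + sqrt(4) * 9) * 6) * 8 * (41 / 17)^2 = 28240800 / 5491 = 5143.11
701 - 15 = 686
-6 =-6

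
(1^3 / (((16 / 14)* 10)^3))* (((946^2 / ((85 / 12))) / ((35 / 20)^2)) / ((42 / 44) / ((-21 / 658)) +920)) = 51681399 / 1664470000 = 0.03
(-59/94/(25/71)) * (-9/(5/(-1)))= -37701/11750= -3.21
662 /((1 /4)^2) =10592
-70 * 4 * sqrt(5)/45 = -56 * sqrt(5)/9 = -13.91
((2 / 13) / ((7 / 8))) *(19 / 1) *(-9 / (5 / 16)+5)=-5168 / 65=-79.51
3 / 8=0.38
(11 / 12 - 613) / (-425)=1469 / 1020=1.44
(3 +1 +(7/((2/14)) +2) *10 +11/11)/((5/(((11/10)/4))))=1133/40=28.32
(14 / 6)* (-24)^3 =-32256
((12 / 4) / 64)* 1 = 3 / 64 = 0.05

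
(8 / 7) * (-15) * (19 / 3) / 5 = -152 / 7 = -21.71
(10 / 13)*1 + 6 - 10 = -42 / 13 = -3.23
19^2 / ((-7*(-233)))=361 / 1631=0.22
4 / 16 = 1 / 4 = 0.25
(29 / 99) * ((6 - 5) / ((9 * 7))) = 29 / 6237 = 0.00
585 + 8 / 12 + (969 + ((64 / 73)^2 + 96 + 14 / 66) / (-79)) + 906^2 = 822389.44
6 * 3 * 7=126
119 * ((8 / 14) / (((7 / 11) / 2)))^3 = 11585024 / 16807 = 689.30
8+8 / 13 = 112 / 13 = 8.62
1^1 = 1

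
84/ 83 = 1.01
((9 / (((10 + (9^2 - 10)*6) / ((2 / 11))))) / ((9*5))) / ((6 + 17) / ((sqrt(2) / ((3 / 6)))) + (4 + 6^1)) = 8 / 324929 - 23*sqrt(2) / 1624645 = 0.00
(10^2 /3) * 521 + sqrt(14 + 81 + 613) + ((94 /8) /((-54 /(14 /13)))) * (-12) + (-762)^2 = 2 * sqrt(177) + 69967577 /117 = 598040.09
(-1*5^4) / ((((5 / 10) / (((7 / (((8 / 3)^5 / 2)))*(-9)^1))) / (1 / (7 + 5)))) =3189375 / 32768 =97.33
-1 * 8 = -8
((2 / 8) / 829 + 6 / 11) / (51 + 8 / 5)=99535 / 9593188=0.01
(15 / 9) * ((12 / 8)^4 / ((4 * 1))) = 135 / 64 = 2.11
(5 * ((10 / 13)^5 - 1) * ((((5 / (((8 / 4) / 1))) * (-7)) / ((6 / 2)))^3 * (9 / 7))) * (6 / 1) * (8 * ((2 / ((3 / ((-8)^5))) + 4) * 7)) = -2540515611865000 / 371293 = -6842347180.97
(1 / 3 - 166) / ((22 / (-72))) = 5964 / 11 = 542.18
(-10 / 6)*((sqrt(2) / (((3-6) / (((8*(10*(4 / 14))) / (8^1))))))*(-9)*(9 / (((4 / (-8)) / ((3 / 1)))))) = 5400*sqrt(2) / 7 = 1090.96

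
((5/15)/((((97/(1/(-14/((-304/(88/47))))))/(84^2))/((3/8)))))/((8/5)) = 281295/4268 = 65.91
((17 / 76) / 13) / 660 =17 / 652080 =0.00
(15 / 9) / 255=1 / 153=0.01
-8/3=-2.67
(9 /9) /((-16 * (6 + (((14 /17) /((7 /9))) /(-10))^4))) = -52200625 /5011364976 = -0.01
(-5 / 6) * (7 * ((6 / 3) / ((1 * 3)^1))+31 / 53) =-4175 / 954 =-4.38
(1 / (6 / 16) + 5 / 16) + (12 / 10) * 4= 1867 / 240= 7.78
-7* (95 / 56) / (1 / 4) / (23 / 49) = -4655 / 46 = -101.20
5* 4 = 20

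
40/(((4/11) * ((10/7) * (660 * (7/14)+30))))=77/360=0.21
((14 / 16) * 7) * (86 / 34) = 2107 / 136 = 15.49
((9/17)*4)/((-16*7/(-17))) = 9/28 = 0.32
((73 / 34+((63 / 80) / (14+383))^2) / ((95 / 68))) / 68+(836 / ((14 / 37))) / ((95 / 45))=1046.59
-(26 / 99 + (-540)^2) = -28868426 / 99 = -291600.26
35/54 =0.65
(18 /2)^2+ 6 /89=7215 /89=81.07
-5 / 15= -1 / 3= -0.33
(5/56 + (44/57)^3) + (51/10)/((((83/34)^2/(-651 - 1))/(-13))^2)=25389278636949883889489/2460905675466840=10317046.64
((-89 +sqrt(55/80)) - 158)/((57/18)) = -78 +3 *sqrt(11)/38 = -77.74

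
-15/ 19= -0.79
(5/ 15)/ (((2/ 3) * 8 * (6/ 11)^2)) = 121/ 576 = 0.21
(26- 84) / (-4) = 29 / 2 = 14.50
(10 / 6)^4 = 625 / 81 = 7.72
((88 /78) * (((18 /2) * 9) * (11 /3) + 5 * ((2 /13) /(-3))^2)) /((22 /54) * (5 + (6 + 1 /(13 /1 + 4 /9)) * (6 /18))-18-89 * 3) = -218650388 /184097615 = -1.19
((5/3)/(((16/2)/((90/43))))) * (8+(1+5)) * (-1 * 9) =-4725/86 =-54.94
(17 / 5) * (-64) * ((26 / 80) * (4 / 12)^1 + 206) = -44849.17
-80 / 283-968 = -274024 / 283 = -968.28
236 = 236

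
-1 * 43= -43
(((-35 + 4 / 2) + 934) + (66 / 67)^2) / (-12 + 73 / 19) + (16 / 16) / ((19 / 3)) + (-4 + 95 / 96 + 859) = 189248455883 / 253826016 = 745.58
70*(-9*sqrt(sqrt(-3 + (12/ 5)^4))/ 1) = -126*18861^(1/ 4) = -1476.60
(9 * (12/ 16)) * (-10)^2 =675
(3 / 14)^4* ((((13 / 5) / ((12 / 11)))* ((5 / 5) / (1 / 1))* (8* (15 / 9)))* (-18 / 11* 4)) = -1053 / 2401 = -0.44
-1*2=-2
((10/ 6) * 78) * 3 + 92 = 482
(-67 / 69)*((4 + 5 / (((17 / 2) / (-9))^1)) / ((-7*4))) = -737 / 16422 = -0.04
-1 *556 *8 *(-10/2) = 22240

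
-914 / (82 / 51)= -568.46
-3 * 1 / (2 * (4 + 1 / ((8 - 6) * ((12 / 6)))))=-6 / 17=-0.35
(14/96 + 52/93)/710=1049/1056480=0.00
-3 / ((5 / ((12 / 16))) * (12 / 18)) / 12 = -9 / 160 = -0.06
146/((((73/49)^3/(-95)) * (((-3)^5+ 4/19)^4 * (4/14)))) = -4246509785/1005049330515169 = -0.00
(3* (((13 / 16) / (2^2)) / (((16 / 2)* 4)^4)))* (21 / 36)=91 / 268435456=0.00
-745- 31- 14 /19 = -14758 /19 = -776.74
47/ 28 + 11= 12.68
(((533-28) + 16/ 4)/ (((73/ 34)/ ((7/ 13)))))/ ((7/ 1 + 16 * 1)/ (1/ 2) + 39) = 7126/ 4745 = 1.50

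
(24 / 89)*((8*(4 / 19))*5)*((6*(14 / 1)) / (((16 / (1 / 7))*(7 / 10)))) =28800 / 11837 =2.43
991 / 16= 61.94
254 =254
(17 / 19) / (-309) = -17 / 5871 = -0.00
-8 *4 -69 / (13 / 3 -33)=-2545 / 86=-29.59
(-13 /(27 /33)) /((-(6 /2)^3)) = 143 /243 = 0.59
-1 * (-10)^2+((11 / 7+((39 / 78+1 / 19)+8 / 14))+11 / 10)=-63976 / 665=-96.20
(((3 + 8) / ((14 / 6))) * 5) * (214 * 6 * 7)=211860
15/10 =3/2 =1.50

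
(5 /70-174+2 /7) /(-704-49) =0.23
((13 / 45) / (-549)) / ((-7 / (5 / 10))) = 13 / 345870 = 0.00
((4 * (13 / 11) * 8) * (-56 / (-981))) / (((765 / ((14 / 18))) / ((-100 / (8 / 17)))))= -407680 / 874071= -0.47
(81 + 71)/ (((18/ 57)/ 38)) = 54872/ 3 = 18290.67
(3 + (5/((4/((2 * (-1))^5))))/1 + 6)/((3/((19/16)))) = -589/48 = -12.27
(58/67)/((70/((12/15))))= 116/11725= 0.01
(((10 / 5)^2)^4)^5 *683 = 750966441771008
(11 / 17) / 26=11 / 442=0.02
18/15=6/5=1.20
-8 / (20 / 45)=-18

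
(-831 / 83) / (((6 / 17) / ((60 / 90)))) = -18.91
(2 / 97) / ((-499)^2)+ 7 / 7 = 24153099 / 24153097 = 1.00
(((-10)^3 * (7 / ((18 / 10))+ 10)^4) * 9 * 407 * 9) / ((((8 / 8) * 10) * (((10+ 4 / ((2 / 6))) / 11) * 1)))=-4968261718750 / 81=-61336564429.01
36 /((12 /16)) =48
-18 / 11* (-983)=17694 / 11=1608.55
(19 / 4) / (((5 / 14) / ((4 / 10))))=133 / 25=5.32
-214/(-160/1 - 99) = 214/259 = 0.83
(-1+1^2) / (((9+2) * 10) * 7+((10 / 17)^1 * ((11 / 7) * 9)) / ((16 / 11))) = 0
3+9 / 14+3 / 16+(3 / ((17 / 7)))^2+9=464685 / 32368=14.36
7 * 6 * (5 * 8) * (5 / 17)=8400 / 17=494.12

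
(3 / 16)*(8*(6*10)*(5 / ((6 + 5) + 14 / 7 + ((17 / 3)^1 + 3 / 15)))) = 6750 / 283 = 23.85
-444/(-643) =444/643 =0.69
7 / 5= 1.40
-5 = -5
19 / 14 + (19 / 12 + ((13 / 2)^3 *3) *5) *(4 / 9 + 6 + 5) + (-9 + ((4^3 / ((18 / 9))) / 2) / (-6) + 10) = 47161.77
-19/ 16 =-1.19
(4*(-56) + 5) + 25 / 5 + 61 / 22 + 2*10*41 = 13393 / 22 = 608.77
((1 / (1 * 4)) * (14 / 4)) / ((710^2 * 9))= 7 / 36295200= 0.00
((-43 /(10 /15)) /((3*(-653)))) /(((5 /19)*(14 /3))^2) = 139707 /6399400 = 0.02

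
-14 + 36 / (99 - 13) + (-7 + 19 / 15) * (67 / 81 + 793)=-47698192 / 10449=-4564.86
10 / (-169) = -10 / 169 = -0.06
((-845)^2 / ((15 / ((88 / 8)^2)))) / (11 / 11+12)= 1329185 / 3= 443061.67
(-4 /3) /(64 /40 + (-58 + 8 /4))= 5 /204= 0.02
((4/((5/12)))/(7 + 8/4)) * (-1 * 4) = -64/15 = -4.27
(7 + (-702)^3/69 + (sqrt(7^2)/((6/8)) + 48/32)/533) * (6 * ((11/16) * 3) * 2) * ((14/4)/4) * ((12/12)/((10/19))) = -24901193161383/120704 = -206299651.72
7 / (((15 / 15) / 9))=63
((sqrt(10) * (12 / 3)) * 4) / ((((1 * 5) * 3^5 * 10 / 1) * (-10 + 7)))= -8 * sqrt(10) / 18225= -0.00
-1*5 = -5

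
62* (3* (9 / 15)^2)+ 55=121.96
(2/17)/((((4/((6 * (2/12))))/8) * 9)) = 4/153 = 0.03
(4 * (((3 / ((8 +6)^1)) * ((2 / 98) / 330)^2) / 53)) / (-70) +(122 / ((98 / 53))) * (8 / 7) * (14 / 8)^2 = 261347534852249 / 1131724555500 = 230.93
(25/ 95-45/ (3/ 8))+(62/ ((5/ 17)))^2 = 44316.90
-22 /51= -0.43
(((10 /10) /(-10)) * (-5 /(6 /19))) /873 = 19 /10476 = 0.00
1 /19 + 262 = 4979 /19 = 262.05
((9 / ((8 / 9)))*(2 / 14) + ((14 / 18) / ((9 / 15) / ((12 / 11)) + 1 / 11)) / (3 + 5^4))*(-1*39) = -210072629 / 3719016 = -56.49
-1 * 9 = -9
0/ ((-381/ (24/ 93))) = 0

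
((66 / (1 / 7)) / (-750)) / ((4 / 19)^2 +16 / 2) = -2527 / 33000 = -0.08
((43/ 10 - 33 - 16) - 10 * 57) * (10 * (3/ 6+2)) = -30735/ 2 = -15367.50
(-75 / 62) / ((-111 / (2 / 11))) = 25 / 12617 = 0.00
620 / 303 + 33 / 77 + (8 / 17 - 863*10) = -311065709 / 36057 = -8627.05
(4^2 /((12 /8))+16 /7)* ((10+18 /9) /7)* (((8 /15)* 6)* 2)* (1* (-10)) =-69632 /49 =-1421.06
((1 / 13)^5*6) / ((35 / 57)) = 342 / 12995255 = 0.00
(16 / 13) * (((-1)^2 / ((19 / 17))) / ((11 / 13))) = 272 / 209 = 1.30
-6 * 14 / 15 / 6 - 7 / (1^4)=-119 / 15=-7.93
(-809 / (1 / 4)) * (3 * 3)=-29124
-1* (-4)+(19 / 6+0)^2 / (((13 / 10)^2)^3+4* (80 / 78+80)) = 155112196612 / 38484736653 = 4.03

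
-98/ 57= -1.72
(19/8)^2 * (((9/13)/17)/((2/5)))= 16245/28288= 0.57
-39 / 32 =-1.22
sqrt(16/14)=2*sqrt(14)/7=1.07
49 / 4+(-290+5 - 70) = -1371 / 4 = -342.75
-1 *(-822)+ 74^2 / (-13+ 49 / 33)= 32913 / 95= 346.45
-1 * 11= -11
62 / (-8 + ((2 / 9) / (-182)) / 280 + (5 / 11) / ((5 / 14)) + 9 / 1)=156396240 / 5732989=27.28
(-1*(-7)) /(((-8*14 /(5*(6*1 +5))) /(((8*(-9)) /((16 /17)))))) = 8415 /32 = 262.97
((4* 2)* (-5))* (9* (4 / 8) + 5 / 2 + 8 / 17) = -5080 / 17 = -298.82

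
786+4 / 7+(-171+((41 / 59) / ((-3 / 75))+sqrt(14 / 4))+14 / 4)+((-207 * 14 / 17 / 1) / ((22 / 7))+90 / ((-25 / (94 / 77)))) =sqrt(14) / 2+419413063 / 772310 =544.93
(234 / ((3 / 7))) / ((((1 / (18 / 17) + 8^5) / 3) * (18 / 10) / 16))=37440 / 84263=0.44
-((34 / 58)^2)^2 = -83521 / 707281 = -0.12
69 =69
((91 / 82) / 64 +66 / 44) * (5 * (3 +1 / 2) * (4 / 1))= 278705 / 2624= 106.21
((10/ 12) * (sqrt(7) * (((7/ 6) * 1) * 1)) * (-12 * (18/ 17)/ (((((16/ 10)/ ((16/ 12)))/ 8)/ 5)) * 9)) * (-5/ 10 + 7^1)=-409500 * sqrt(7)/ 17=-63731.48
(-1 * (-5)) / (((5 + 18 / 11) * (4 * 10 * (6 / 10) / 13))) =0.41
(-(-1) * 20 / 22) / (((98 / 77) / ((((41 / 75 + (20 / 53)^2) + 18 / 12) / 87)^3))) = 784703553996886147 / 68962784451103716075000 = 0.00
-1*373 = -373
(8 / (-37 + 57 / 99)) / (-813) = 44 / 162871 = 0.00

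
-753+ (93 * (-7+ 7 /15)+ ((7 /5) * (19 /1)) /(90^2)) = -55104167 /40500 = -1360.60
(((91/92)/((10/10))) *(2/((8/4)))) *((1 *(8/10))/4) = 91/460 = 0.20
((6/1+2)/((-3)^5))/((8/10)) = -10/243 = -0.04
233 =233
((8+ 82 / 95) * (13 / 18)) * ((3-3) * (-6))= 0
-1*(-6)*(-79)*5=-2370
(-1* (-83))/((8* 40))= 83/320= 0.26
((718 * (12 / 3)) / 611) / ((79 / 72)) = 206784 / 48269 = 4.28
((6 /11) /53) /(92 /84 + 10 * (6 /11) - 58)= -126 /629905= -0.00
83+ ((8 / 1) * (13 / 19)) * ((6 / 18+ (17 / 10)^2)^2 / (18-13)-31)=-80487593 / 1068750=-75.31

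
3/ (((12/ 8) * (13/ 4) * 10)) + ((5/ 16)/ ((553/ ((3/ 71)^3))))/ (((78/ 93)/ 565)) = 25346194849/ 411683548640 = 0.06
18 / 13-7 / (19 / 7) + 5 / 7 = -0.48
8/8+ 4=5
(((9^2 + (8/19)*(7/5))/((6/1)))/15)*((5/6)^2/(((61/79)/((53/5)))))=32453437/3755160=8.64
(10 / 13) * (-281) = -2810 / 13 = -216.15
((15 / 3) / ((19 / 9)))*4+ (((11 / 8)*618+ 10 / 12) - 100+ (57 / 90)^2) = 6501917 / 8550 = 760.46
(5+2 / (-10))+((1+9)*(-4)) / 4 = -26 / 5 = -5.20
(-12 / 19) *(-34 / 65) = 408 / 1235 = 0.33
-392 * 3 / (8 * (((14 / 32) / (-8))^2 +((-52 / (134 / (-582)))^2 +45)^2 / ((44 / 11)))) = -0.00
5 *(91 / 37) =455 / 37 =12.30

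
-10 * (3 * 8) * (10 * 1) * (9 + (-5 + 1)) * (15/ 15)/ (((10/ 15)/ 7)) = -126000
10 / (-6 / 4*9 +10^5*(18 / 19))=380 / 3599487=0.00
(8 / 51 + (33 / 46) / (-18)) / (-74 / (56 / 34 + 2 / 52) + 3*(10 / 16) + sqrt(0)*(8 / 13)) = -272670 / 97941199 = -0.00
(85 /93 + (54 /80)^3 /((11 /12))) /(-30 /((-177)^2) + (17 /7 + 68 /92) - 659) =-11461891056637 /6016154081872000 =-0.00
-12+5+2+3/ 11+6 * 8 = 476/ 11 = 43.27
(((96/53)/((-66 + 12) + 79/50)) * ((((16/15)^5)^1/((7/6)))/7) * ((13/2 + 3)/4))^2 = 101612466592546816/527746662500721890625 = 0.00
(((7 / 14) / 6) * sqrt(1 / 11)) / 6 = 0.00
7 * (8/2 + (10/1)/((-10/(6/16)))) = 203/8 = 25.38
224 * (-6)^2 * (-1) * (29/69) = -77952/23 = -3389.22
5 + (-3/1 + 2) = 4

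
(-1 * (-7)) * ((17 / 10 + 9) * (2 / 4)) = 749 / 20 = 37.45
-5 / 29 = -0.17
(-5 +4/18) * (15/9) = -215/27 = -7.96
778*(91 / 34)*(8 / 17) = 283192 / 289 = 979.90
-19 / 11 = -1.73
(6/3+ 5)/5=7/5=1.40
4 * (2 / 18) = 4 / 9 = 0.44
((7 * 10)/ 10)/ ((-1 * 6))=-7/ 6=-1.17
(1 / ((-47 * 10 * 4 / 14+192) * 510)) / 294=1 / 8653680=0.00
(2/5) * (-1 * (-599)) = 1198/5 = 239.60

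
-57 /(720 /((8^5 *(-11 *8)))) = 3424256 /15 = 228283.73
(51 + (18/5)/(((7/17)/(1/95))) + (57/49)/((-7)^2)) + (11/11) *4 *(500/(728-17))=43729589438/810877725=53.93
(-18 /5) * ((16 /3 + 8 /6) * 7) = -168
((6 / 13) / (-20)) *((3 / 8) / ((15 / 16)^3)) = -256 / 24375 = -0.01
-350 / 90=-35 / 9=-3.89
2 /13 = 0.15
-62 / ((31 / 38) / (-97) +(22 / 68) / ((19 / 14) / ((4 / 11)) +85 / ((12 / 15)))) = 23927985996 / 2110505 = 11337.56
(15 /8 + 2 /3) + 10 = 301 /24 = 12.54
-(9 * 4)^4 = -1679616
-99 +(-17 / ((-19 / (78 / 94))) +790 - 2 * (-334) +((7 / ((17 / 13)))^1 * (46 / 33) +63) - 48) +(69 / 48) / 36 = 132953653849 / 96186816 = 1382.24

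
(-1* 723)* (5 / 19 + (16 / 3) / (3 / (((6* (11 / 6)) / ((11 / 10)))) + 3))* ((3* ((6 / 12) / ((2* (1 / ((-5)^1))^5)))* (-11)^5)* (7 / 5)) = -54570163965625 / 76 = -718028473231.91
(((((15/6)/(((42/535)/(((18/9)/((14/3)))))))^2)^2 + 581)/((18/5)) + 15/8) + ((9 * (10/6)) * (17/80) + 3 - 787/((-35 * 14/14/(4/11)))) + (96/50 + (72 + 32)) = 24158481660817253/2435051942400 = 9921.14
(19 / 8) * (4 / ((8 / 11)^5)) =3059969 / 65536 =46.69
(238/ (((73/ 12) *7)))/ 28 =102/ 511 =0.20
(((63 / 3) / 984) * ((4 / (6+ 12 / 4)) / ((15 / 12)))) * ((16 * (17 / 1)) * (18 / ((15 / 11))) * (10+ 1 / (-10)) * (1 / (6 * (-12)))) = -57596 / 15375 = -3.75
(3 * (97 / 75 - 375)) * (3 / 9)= -28028 / 75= -373.71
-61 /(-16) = 61 /16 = 3.81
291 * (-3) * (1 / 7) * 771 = -673083 / 7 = -96154.71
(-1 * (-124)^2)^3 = -3635215077376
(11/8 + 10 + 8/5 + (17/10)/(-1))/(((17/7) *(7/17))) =451/40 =11.28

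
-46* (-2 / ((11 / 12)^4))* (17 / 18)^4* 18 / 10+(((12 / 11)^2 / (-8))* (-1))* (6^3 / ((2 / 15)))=281719112 / 658845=427.60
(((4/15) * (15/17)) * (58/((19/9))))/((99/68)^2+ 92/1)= 567936/8268971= 0.07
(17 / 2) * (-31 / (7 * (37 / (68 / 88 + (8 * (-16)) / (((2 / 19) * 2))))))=7040193 / 11396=617.78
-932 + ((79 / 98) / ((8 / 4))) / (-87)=-15892543 / 17052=-932.00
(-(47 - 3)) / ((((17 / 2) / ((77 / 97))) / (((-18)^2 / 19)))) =-70.07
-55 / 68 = -0.81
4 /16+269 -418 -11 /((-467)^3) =-60599299941 /407390252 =-148.75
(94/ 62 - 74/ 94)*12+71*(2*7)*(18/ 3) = 8702292/ 1457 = 5972.75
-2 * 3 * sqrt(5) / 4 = -3 * sqrt(5) / 2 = -3.35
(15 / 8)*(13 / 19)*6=585 / 76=7.70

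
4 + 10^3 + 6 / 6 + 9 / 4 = 4029 / 4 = 1007.25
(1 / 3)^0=1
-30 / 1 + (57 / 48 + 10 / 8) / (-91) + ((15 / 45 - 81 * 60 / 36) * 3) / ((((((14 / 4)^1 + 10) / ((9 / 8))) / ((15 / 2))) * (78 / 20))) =-94.77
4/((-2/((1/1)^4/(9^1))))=-2/9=-0.22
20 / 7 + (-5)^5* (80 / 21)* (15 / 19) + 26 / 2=-1247891 / 133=-9382.64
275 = 275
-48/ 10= -24/ 5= -4.80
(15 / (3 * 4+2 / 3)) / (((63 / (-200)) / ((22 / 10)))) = -1100 / 133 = -8.27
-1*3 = -3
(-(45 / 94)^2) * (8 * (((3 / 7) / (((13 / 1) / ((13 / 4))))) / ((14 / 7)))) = -6075 / 61852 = -0.10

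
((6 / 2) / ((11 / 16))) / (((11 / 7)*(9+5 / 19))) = 399 / 1331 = 0.30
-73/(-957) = 73/957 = 0.08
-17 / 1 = -17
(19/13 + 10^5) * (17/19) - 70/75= 331501387/3705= 89474.06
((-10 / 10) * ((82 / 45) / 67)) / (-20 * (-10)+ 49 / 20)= -328 / 2441547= -0.00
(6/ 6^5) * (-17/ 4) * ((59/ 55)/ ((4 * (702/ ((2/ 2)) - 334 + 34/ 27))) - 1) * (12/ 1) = 0.04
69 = 69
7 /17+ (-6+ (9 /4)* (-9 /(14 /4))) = -2707 /238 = -11.37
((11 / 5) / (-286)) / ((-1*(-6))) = -1 / 780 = -0.00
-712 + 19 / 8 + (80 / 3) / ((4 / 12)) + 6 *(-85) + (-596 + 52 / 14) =-96987 / 56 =-1731.91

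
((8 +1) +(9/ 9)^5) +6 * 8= 58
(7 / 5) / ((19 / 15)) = 21 / 19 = 1.11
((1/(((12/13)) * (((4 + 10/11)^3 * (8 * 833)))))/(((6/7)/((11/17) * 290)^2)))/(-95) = -8803852915/14816382344064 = -0.00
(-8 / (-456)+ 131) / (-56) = -1867 / 798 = -2.34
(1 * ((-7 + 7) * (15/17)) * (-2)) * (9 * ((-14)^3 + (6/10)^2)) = 0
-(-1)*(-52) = -52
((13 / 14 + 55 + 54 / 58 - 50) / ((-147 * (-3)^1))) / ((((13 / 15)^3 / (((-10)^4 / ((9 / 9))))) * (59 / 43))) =174.15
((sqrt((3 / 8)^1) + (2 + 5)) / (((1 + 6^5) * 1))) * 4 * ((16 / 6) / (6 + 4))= 4 * sqrt(6) / 116655 + 16 / 16665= 0.00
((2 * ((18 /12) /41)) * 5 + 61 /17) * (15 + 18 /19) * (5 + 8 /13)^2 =342313644 /172159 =1988.36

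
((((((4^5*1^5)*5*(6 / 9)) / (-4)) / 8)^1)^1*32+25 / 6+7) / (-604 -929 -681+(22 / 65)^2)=86244925 / 56121996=1.54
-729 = -729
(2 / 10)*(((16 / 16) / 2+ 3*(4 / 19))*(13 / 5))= 0.59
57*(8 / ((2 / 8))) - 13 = 1811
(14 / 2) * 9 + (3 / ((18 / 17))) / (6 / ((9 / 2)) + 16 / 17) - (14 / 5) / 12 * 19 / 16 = 890443 / 13920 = 63.97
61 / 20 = 3.05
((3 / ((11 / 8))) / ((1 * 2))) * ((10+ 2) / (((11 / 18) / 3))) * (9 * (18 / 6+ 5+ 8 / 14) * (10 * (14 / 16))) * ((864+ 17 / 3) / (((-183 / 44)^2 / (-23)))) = -186645772800 / 3721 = -50160110.94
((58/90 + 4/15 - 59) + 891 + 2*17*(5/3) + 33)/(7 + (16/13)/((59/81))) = 31842772/299925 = 106.17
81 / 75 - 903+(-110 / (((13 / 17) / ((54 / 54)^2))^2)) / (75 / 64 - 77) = -18442036036 / 20503925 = -899.44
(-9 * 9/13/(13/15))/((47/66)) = -80190/7943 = -10.10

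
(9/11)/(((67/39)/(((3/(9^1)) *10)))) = 1170/737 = 1.59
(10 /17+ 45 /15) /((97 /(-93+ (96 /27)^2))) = -397049 /133569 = -2.97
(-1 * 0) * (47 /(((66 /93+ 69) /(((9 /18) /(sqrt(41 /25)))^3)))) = 0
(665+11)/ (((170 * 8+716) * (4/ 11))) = 1859/ 2076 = 0.90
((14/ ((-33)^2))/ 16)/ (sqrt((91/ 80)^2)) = 10/ 14157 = 0.00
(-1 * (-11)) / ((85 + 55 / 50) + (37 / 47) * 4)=5170 / 41947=0.12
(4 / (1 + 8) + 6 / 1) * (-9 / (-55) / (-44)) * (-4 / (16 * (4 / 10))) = 29 / 1936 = 0.01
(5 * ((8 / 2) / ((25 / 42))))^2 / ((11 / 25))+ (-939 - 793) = 9172 / 11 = 833.82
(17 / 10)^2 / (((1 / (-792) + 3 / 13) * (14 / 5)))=21879 / 4865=4.50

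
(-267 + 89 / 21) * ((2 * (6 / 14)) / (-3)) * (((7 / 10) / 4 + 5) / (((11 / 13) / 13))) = 32172699 / 5390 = 5968.96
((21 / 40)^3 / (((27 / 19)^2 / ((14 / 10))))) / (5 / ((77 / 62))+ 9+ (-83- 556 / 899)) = -59999796703 / 42220431360000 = -0.00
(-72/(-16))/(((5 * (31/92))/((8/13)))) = 3312/2015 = 1.64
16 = 16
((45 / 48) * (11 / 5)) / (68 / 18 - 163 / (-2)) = 297 / 12280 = 0.02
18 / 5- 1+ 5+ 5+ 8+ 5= 128 / 5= 25.60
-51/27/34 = -1/18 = -0.06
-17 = -17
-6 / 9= -2 / 3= -0.67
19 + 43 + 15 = 77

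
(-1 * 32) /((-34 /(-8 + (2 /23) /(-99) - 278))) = -10419584 /38709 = -269.18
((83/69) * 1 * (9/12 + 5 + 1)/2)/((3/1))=249/184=1.35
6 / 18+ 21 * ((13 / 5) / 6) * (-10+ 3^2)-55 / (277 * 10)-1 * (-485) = 1978667 / 4155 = 476.21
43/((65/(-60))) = -516/13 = -39.69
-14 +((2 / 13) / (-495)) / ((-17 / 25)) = -306296 / 21879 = -14.00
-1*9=-9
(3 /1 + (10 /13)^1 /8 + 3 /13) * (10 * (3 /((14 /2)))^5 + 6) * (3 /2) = 515367 /16807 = 30.66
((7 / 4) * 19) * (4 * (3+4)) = 931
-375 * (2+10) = -4500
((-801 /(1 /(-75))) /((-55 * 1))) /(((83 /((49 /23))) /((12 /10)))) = -706482 /20999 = -33.64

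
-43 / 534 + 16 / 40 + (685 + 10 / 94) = 86014091 / 125490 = 685.43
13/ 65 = 1/ 5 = 0.20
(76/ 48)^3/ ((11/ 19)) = 130321/ 19008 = 6.86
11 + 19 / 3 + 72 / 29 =1724 / 87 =19.82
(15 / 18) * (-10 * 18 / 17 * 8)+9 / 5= -5847 / 85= -68.79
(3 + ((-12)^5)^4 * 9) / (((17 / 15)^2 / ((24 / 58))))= 93160367816473645468884900 / 8381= 11115662548201127009770.30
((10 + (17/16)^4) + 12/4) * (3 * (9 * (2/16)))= 25258203/524288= 48.18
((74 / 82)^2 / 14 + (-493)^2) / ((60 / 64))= 3050622152 / 11767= 259252.33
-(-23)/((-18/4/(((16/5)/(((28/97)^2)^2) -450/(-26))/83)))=-27464269019/932644440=-29.45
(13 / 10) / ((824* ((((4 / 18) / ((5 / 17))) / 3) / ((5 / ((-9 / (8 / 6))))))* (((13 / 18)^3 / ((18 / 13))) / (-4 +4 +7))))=-459270 / 3846947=-0.12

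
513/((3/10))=1710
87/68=1.28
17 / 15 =1.13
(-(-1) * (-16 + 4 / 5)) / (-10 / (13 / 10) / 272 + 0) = 67184 / 125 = 537.47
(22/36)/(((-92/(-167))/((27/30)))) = 1837/1840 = 1.00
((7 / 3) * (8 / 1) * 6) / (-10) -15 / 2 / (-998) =-111701 / 9980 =-11.19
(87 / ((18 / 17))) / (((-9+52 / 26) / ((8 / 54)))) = -986 / 567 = -1.74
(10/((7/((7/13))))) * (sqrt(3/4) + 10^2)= 5 * sqrt(3)/13 + 1000/13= 77.59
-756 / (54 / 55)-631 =-1401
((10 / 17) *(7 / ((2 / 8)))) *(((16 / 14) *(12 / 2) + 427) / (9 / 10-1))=-1214800 / 17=-71458.82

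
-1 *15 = -15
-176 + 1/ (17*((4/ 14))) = -5977/ 34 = -175.79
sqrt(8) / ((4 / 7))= 4.95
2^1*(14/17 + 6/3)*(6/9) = 3.76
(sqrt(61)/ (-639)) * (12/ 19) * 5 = -20 * sqrt(61)/ 4047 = -0.04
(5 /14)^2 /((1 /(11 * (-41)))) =-11275 /196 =-57.53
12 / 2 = 6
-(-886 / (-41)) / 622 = -443 / 12751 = -0.03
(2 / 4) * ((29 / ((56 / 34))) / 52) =493 / 2912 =0.17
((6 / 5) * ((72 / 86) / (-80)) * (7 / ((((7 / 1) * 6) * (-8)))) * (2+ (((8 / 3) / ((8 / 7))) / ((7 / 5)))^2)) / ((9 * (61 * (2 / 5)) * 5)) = 1 / 878400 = 0.00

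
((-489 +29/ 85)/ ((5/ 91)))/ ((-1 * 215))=3779776/ 91375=41.37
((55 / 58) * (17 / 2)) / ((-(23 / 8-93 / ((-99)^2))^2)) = -159672403440 / 162659882021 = -0.98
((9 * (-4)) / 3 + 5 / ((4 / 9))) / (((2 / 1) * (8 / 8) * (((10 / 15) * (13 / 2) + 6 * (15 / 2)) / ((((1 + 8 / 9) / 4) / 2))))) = -17 / 9472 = -0.00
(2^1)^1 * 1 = 2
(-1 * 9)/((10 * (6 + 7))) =-9/130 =-0.07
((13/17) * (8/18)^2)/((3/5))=1040/4131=0.25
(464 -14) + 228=678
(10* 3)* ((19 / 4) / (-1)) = -285 / 2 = -142.50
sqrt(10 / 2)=2.24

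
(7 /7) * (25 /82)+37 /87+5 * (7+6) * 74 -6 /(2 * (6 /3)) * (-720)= 42024469 /7134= 5890.73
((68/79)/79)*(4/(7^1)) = 272/43687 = 0.01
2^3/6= 4/3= 1.33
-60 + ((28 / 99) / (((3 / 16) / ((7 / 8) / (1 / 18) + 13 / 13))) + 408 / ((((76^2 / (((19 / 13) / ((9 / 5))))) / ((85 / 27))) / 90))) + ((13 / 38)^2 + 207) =1051685845 / 5575284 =188.63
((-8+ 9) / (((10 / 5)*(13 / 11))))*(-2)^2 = 22 / 13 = 1.69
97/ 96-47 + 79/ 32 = -2089/ 48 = -43.52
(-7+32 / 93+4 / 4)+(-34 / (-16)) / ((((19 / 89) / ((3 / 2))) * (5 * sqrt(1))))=-2.67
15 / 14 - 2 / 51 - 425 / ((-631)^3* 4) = 370327308859 / 358770135948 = 1.03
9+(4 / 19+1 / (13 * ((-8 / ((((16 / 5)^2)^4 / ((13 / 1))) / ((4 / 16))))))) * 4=-150863835373 / 1254296875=-120.28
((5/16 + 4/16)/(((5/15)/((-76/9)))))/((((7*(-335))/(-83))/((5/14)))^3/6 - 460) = -97775577/562995194752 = -0.00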